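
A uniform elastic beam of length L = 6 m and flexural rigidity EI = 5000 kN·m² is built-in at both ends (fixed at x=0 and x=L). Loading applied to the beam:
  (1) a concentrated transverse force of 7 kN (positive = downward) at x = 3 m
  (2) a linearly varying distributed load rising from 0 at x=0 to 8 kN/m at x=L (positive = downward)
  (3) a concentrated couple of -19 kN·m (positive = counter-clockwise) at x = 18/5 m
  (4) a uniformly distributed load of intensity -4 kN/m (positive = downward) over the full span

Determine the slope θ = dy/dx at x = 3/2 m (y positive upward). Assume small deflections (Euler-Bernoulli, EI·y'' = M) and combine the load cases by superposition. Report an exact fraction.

Load 1 — point force P=7 kN at a=3 m (b=L-a=3):
  θ_1 = -Pb²x(2aL-(3a+b)x)/(2L³EI)  [x≤a] = -7·3²·(3/2)·(2·3·6-(3·3+3)·(3/2))/(2·6³·5000) = -63/80000 rad
Load 2 — triangular load w₀=8 kN/m (0→w₀ over full span):
  θ_2 = -w₀(2x(L-x)(L-2x)(x+2L)+x²(L-x)²)/(120LEI) = -8·(2·(3/2)·(6-(3/2))·(6-2·(3/2))·((3/2)+2·6)+(3/2)²·(6-(3/2))²)/(120·6·5000) = -1053/800000 rad
Load 3 — applied couple M₀=-19 kN·m at a=18/5 m (b=L-a=12/5):
  θ_3 = (R_Ax²/2 - M_Ax)/EI  [x≤a] with R_A=-114/25, M_A=-152/25 = ((-114/25)·(3/2)²/2 - (-152/25)·(3/2))/5000 = 399/500000 rad
Load 4 — uniform load w=-4 kN/m over full span:
  θ_4 = -wx(L-x)(L-2x)/(12EI) = -(-4)·(3/2)·(6-(3/2))·(6-2·(3/2))/(12·5000) = 27/20000 rad
Superposition: θ = Σ θ_i = 177/4000000 rad ≈ 0.000044 rad

θ(3/2) = 177/4000000 rad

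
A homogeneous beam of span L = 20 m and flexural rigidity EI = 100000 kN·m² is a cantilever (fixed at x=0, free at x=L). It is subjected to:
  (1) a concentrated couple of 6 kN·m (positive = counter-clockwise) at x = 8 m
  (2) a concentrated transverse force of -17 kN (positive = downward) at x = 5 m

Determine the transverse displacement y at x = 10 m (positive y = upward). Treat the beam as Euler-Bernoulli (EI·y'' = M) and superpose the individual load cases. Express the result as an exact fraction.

Load 1 — applied couple M₀=6 kN·m at a=8 m (b=L-a=12):
  y_1 = M₀a(2x-a)/(2EI)  [x>a] = 6·8·(2·10-8)/(2·100000) = 9/3125 m
Load 2 — point force P=-17 kN at a=5 m (b=L-a=15):
  y_2 = -Pa²(3x-a)/(6EI)  [x>a] = -(-17)·5²·(3·10-5)/(6·100000) = 17/960 m
Superposition: y = Σ y_i = 12353/600000 m ≈ 0.020588 m

y(10) = 12353/600000 m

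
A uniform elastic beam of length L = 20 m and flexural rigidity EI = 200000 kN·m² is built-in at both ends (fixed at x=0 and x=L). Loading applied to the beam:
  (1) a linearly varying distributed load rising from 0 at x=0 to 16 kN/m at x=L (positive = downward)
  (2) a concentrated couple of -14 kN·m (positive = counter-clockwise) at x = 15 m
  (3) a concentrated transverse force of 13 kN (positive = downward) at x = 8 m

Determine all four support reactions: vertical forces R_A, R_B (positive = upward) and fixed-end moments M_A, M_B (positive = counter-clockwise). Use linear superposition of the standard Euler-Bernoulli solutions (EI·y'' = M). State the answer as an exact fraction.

Load 1 — triangular load w₀=16 kN/m (0→w₀ over full span):
  R_A = 3w₀L/20 = 3·16·20/20 = 48 kN
  M_A = w₀L²/30 = 16·20²/30 = 640/3 kN·m
  R_B = 7w₀L/20 = 7·16·20/20 = 112 kN
  M_B = -w₀L²/20 = -16·20²/20 = -320 kN·m
Load 2 — applied couple M₀=-14 kN·m at a=15 m (b=L-a=5):
  R_A = 6M₀ab/L³ = 6·(-14)·15·5/20³ = -63/80 kN
  M_A = M₀b(2a-b)/L² = (-14)·5·(2·15-5)/20² = -35/8 kN·m
  R_B = -6M₀ab/L³ = -6·(-14)·15·5/20³ = 63/80 kN
  M_B = M₀a(2b-a)/L² = (-14)·15·(2·5-15)/20² = 21/8 kN·m
Load 3 — point force P=13 kN at a=8 m (b=L-a=12):
  R_A = Pb²(3a+b)/L³ = 13·12²·(3·8+12)/20³ = 1053/125 kN
  M_A = Pab²/L² = 13·8·12²/20² = 936/25 kN·m
  R_B = Pa²(a+3b)/L³ = 13·8²·(8+3·12)/20³ = 572/125 kN
  M_B = -Pa²b/L² = -13·8²·12/20² = -624/25 kN·m
Superposition: R_A = 111273/2000 kN, M_A = 147839/600 kN·m, R_B = 234727/2000 kN, M_B = -68467/200 kN·m

R_A = 111273/2000 kN, M_A = 147839/600 kN·m, R_B = 234727/2000 kN, M_B = -68467/200 kN·m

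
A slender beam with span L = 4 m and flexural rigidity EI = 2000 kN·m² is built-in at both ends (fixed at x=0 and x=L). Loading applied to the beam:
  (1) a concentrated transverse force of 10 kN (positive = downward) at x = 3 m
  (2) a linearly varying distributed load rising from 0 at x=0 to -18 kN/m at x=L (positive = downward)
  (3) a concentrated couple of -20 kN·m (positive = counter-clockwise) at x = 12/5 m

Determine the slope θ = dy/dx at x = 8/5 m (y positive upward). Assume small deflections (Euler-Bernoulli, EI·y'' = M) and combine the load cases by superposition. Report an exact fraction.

Load 1 — point force P=10 kN at a=3 m (b=L-a=1):
  θ_1 = -Pb²x(2aL-(3a+b)x)/(2L³EI)  [x≤a] = -10·1²·(8/5)·(2·3·4-(3·3+1)·(8/5))/(2·4³·2000) = -1/2000 rad
Load 2 — triangular load w₀=-18 kN/m (0→w₀ over full span):
  θ_2 = -w₀(2x(L-x)(L-2x)(x+2L)+x²(L-x)²)/(120LEI) = -(-18)·(2·(8/5)·(4-(8/5))·(4-2·(8/5))·((8/5)+2·4)+(8/5)²·(4-(8/5))²)/(120·4·2000) = 108/78125 rad
Load 3 — applied couple M₀=-20 kN·m at a=12/5 m (b=L-a=8/5):
  θ_3 = (R_Ax²/2 - M_Ax)/EI  [x≤a] with R_A=-36/5, M_A=-32/5 = ((-36/5)·(8/5)²/2 - (-32/5)·(8/5))/2000 = 8/15625 rad
Superposition: θ = Σ θ_i = 1743/1250000 rad ≈ 0.001394 rad

θ(8/5) = 1743/1250000 rad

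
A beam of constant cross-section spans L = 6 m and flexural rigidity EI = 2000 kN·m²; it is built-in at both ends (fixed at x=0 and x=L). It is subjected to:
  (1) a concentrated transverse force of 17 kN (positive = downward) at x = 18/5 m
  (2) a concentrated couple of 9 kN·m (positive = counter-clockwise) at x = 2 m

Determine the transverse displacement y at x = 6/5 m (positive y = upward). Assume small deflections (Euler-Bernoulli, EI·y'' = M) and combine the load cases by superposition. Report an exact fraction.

Load 1 — point force P=17 kN at a=18/5 m (b=L-a=12/5):
  y_1 = -Pb²x²(3aL-(3a+b)x)/(6L³EI)  [x≤a] = -17·(12/5)²·(6/5)²·(3·(18/5)·6-(3·(18/5)+(12/5))·(6/5))/(6·6³·2000) = -5202/1953125 m
Load 2 — applied couple M₀=9 kN·m at a=2 m (b=L-a=4):
  y_2 = (R_Ax³/6 - M_Ax²/2)/EI  [x≤a] with R_A=2, M_A=0 = (2·(6/5)³/6 - 0·(6/5)²/2)/2000 = 9/31250 m
Superposition: y = Σ y_i = -9279/3906250 m ≈ -0.002375 m

y(6/5) = -9279/3906250 m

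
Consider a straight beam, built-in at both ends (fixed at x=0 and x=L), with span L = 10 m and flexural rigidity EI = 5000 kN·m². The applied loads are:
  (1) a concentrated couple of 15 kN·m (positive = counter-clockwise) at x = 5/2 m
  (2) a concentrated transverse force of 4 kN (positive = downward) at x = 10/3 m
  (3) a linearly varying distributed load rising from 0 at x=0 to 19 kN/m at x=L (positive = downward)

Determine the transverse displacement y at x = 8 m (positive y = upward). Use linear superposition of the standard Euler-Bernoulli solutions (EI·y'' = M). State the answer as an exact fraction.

y(8) = -1796767/81000000 m

Load 1 — applied couple M₀=15 kN·m at a=5/2 m (b=L-a=15/2):
  y_1 = (R_Ax³/6 - M_Ax²/2 - M₀(x-a)²/2)/EI  [x>a] with R_A=27/16, M_A=-45/16 = ((27/16)·8³/6 - (-45/16)·8²/2 - 15·(8-(5/2))²/2)/5000 = 57/40000 m
Load 2 — point force P=4 kN at a=10/3 m (b=L-a=20/3):
  y_2 = -Pa²(L-x)²(3bL-(3b+a)(L-x))/(6L³EI)  [x>a] = -4·(10/3)²·(10-8)²·(3·(20/3)·10-(3·(20/3)+(10/3))·(10-8))/(6·10³·5000) = -46/50625 m
Load 3 — triangular load w₀=19 kN/m (0→w₀ over full span):
  y_3 = -w₀x²(L-x)²(x+2L)/(120LEI) = -19·8²·(10-8)²·(8+2·10)/(120·10·5000) = -1064/46875 m
Superposition: y = Σ y_i = -1796767/81000000 m ≈ -0.022182 m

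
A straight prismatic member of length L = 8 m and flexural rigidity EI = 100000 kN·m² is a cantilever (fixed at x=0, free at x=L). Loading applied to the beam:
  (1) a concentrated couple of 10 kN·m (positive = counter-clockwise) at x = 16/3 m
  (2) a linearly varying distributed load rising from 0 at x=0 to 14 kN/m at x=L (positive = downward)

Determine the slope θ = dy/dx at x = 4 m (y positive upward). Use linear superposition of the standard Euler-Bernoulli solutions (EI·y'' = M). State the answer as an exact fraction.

θ(4) = -68/9375 rad

Load 1 — applied couple M₀=10 kN·m at a=16/3 m (b=L-a=8/3):
  θ_1 = M₀x/EI  [x≤a] = 10·4/100000 = 1/2500 rad
Load 2 — triangular load w₀=14 kN/m (0→w₀ over full span):
  θ_2 = (w₀Lx²/4-w₀L²x/3-w₀x⁴/(24L))/EI = (14·8·4²/4-14·8²·4/3-14·4⁴/(24·8))/100000 = -287/37500 rad
Superposition: θ = Σ θ_i = -68/9375 rad ≈ -0.007253 rad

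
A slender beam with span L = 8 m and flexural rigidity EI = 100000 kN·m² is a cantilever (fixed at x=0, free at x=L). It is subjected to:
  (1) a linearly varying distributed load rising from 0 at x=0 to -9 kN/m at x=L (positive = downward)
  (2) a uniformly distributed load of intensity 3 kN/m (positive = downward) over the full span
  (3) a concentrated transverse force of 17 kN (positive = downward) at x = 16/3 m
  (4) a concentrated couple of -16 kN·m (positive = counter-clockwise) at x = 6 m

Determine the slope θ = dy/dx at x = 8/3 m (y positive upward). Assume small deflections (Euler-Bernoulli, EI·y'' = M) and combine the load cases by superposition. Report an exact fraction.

θ(8/3) = -1/5625 rad

Load 1 — triangular load w₀=-9 kN/m (0→w₀ over full span):
  θ_1 = (w₀Lx²/4-w₀L²x/3-w₀x⁴/(24L))/EI = ((-9)·8·(8/3)²/4-(-9)·8²·(8/3)/3-(-9)·(8/3)⁴/(24·8))/100000 = 326/84375 rad
Load 2 — uniform load w=3 kN/m over full span:
  θ_2 = -wx(x²-3Lx+3L²)/(6EI) = -3·(8/3)·((8/3)²-3·8·(8/3)+3·8²)/(6·100000) = -152/84375 rad
Load 3 — point force P=17 kN at a=16/3 m (b=L-a=8/3):
  θ_3 = -Px(2a-x)/(2EI)  [x≤a] = -17·(8/3)·(2·(16/3)-(8/3))/(2·100000) = -17/9375 rad
Load 4 — applied couple M₀=-16 kN·m at a=6 m (b=L-a=2):
  θ_4 = M₀x/EI  [x≤a] = (-16)·(8/3)/100000 = -4/9375 rad
Superposition: θ = Σ θ_i = -1/5625 rad ≈ -0.000178 rad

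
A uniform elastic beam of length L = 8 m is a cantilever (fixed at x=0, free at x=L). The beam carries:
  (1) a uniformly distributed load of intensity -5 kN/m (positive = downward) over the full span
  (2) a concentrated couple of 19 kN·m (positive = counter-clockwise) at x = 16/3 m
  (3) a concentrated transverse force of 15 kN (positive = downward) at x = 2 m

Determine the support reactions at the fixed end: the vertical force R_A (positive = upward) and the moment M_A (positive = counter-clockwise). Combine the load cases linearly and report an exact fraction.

Load 1 — uniform load w=-5 kN/m over full span:
  R_A = wL = (-5)·8 = -40 kN
  M_A = wL²/2 = (-5)·8²/2 = -160 kN·m
Load 2 — applied couple M₀=19 kN·m at a=16/3 m (b=L-a=8/3):
  R_A = 0 kN
  M_A = -M₀ = -19 kN·m
Load 3 — point force P=15 kN at a=2 m (b=L-a=6):
  R_A = P = 15 kN
  M_A = Pa = 15·2 = 30 kN·m
Superposition: R_A = -25 kN, M_A = -149 kN·m

R_A = -25 kN, M_A = -149 kN·m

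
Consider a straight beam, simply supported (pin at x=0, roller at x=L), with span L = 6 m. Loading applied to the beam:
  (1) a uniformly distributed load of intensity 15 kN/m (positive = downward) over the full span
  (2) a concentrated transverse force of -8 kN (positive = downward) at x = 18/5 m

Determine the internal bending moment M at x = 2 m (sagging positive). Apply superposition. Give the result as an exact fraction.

M(2) = 268/5 kN·m

Load 1 — uniform load w=15 kN/m over full span:
  M_1 = wx(L-x)/2 = 15·2·(6-2)/2 = 60 kN·m
Load 2 — point force P=-8 kN at a=18/5 m (b=L-a=12/5):
  M_2 = Pbx/L  [x≤a] = (-8)·(12/5)·2/6 = -32/5 kN·m
Superposition: M = Σ M_i = 268/5 kN·m ≈ 53.600000 kN·m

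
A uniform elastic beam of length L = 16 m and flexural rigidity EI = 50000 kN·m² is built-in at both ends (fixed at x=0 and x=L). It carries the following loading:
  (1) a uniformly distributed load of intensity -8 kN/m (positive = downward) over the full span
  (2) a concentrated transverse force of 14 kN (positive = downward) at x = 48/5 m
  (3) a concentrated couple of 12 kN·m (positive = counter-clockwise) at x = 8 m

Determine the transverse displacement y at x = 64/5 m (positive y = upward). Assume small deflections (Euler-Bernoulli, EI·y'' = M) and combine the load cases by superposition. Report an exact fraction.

Load 1 — uniform load w=-8 kN/m over full span:
  y_1 = -wx²(L-x)²/(24EI) = -(-8)·(64/5)²·(16-(64/5))²/(24·50000) = 65536/5859375 m
Load 2 — point force P=14 kN at a=48/5 m (b=L-a=32/5):
  y_2 = -Pa²(L-x)²(3bL-(3b+a)(L-x))/(6L³EI)  [x>a] = -14·(48/5)²·(16-(64/5))²·(3·(32/5)·16-(3·(32/5)+(48/5))·(16-(64/5)))/(6·16³·50000) = -112896/48828125 m
Load 3 — applied couple M₀=12 kN·m at a=8 m (b=L-a=8):
  y_3 = (R_Ax³/6 - M_Ax²/2 - M₀(x-a)²/2)/EI  [x>a] with R_A=9/8, M_A=3 = ((9/8)·(64/5)³/6 - 3·(64/5)²/2 - 12·((64/5)-8)²/2)/50000 = 72/390625 m
Superposition: y = Σ y_i = 1326712/146484375 m ≈ 0.009057 m

y(64/5) = 1326712/146484375 m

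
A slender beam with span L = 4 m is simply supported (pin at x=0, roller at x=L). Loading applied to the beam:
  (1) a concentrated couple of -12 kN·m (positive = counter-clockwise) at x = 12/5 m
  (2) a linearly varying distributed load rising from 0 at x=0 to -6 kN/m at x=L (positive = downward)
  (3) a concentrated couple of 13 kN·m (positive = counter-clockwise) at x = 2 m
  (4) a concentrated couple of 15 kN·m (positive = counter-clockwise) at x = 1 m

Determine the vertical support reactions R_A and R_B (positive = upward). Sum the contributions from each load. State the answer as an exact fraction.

Load 1 — applied couple M₀=-12 kN·m at a=12/5 m (b=L-a=8/5):
  R_A = M₀/L = (-12)/4 = -3 kN
  R_B = -M₀/L = -(-12)/4 = 3 kN
Load 2 — triangular load w₀=-6 kN/m (0→w₀ over full span):
  R_A = w₀L/6 = (-6)·4/6 = -4 kN
  R_B = w₀L/3 = (-6)·4/3 = -8 kN
Load 3 — applied couple M₀=13 kN·m at a=2 m (b=L-a=2):
  R_A = M₀/L = 13/4 kN
  R_B = -M₀/L = -13/4 kN
Load 4 — applied couple M₀=15 kN·m at a=1 m (b=L-a=3):
  R_A = M₀/L = 15/4 kN
  R_B = -M₀/L = -15/4 kN
Superposition: R_A = 0 kN, R_B = -12 kN

R_A = 0 kN, R_B = -12 kN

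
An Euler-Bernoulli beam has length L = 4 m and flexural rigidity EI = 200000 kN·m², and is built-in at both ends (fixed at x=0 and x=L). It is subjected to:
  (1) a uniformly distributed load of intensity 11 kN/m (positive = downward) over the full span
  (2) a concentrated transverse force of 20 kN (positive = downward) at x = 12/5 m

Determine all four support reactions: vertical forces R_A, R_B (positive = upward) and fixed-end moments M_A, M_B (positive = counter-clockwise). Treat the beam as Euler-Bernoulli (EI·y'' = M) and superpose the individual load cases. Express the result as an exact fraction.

Load 1 — uniform load w=11 kN/m over full span:
  R_A = wL/2 = 11·4/2 = 22 kN
  M_A = wL²/12 = 11·4²/12 = 44/3 kN·m
  R_B = wL/2 = 11·4/2 = 22 kN
  M_B = -wL²/12 = -11·4²/12 = -44/3 kN·m
Load 2 — point force P=20 kN at a=12/5 m (b=L-a=8/5):
  R_A = Pb²(3a+b)/L³ = 20·(8/5)²·(3·(12/5)+(8/5))/4³ = 176/25 kN
  M_A = Pab²/L² = 20·(12/5)·(8/5)²/4² = 192/25 kN·m
  R_B = Pa²(a+3b)/L³ = 20·(12/5)²·((12/5)+3·(8/5))/4³ = 324/25 kN
  M_B = -Pa²b/L² = -20·(12/5)²·(8/5)/4² = -288/25 kN·m
Superposition: R_A = 726/25 kN, M_A = 1676/75 kN·m, R_B = 874/25 kN, M_B = -1964/75 kN·m

R_A = 726/25 kN, M_A = 1676/75 kN·m, R_B = 874/25 kN, M_B = -1964/75 kN·m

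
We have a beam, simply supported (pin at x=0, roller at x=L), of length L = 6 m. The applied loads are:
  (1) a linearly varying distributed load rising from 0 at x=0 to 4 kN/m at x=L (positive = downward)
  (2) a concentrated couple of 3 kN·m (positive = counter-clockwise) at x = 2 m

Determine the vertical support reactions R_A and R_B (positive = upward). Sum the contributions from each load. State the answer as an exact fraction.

Load 1 — triangular load w₀=4 kN/m (0→w₀ over full span):
  R_A = w₀L/6 = 4·6/6 = 4 kN
  R_B = w₀L/3 = 4·6/3 = 8 kN
Load 2 — applied couple M₀=3 kN·m at a=2 m (b=L-a=4):
  R_A = M₀/L = 3/6 = 1/2 kN
  R_B = -M₀/L = -3/6 = -1/2 kN
Superposition: R_A = 9/2 kN, R_B = 15/2 kN

R_A = 9/2 kN, R_B = 15/2 kN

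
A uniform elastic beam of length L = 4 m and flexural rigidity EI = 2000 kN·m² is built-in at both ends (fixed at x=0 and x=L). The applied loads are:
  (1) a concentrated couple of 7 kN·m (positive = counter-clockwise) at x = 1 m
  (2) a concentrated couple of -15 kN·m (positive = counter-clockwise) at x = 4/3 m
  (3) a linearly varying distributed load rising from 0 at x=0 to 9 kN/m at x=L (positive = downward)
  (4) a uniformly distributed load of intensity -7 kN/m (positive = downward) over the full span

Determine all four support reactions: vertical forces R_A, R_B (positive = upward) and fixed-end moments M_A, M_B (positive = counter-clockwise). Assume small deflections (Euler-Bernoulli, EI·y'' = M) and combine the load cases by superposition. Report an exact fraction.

R_A = -1861/160 kN, M_A = -1403/240 kN·m, R_B = 261/160 kN, M_B = -163/240 kN·m

Load 1 — applied couple M₀=7 kN·m at a=1 m (b=L-a=3):
  R_A = 6M₀ab/L³ = 6·7·1·3/4³ = 63/32 kN
  M_A = M₀b(2a-b)/L² = 7·3·(2·1-3)/4² = -21/16 kN·m
  R_B = -6M₀ab/L³ = -6·7·1·3/4³ = -63/32 kN
  M_B = M₀a(2b-a)/L² = 7·1·(2·3-1)/4² = 35/16 kN·m
Load 2 — applied couple M₀=-15 kN·m at a=4/3 m (b=L-a=8/3):
  R_A = 6M₀ab/L³ = 6·(-15)·(4/3)·(8/3)/4³ = -5 kN
  M_A = M₀b(2a-b)/L² = (-15)·(8/3)·(2·(4/3)-(8/3))/4² = 0 kN·m
  R_B = -6M₀ab/L³ = -6·(-15)·(4/3)·(8/3)/4³ = 5 kN
  M_B = M₀a(2b-a)/L² = (-15)·(4/3)·(2·(8/3)-(4/3))/4² = -5 kN·m
Load 3 — triangular load w₀=9 kN/m (0→w₀ over full span):
  R_A = 3w₀L/20 = 3·9·4/20 = 27/5 kN
  M_A = w₀L²/30 = 9·4²/30 = 24/5 kN·m
  R_B = 7w₀L/20 = 7·9·4/20 = 63/5 kN
  M_B = -w₀L²/20 = -9·4²/20 = -36/5 kN·m
Load 4 — uniform load w=-7 kN/m over full span:
  R_A = wL/2 = (-7)·4/2 = -14 kN
  M_A = wL²/12 = (-7)·4²/12 = -28/3 kN·m
  R_B = wL/2 = (-7)·4/2 = -14 kN
  M_B = -wL²/12 = -(-7)·4²/12 = 28/3 kN·m
Superposition: R_A = -1861/160 kN, M_A = -1403/240 kN·m, R_B = 261/160 kN, M_B = -163/240 kN·m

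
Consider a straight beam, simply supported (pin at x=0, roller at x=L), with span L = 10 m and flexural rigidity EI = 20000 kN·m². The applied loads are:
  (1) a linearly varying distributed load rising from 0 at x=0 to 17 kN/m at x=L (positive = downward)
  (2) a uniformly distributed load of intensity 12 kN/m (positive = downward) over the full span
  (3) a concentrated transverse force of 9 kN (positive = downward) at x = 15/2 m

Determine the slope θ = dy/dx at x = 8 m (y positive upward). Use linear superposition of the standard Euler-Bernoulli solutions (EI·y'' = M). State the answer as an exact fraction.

θ(8) = 1033483/28800000 rad

Load 1 — triangular load w₀=17 kN/m (0→w₀ over full span):
  θ_1 = -w₀(7L⁴-30L²x²+15x⁴)/(360LEI) = -17·(7·10⁴-30·10²·8²+15·8⁴)/(360·10·20000) = 12869/900000 rad
Load 2 — uniform load w=12 kN/m over full span:
  θ_2 = -w(L³-6Lx²+4x³)/(24EI) = -12·(10³-6·10·8²+4·8³)/(24·20000) = 99/5000 rad
Load 3 — point force P=9 kN at a=15/2 m (b=L-a=5/2):
  θ_3 = -Pa(2L²-6Lx+3x²+a²)/(6LEI)  [x>a] = -9·(15/2)·(2·10²-6·10·8+3·8²+(15/2)²)/(6·10·20000) = 1143/640000 rad
Superposition: θ = Σ θ_i = 1033483/28800000 rad ≈ 0.035885 rad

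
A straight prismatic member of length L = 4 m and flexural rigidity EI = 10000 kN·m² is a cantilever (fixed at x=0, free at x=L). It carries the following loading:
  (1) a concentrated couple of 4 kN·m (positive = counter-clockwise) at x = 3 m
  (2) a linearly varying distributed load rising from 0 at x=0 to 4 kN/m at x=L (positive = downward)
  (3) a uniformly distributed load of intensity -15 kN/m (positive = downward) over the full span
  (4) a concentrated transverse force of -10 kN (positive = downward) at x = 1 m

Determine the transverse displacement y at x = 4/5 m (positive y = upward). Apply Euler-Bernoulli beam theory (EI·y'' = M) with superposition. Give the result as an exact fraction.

Load 1 — applied couple M₀=4 kN·m at a=3 m (b=L-a=1):
  y_1 = M₀x²/(2EI)  [x≤a] = 4·(4/5)²/(2·10000) = 2/15625 m
Load 2 — triangular load w₀=4 kN/m (0→w₀ over full span):
  y_2 = (w₀Lx³/12-w₀L²x²/6-w₀x⁵/(120L))/EI = (4·4·(4/5)³/12-4·4²·(4/5)²/6-4·(4/5)⁵/(120·4))/10000 = -18008/29296875 m
Load 3 — uniform load w=-15 kN/m over full span:
  y_3 = -wx²(x²-4Lx+6L²)/(24EI) = -(-15)·(4/5)²·((4/5)²-4·4·(4/5)+6·4²)/(24·10000) = 262/78125 m
Load 4 — point force P=-10 kN at a=1 m (b=L-a=3):
  y_4 = -Px²(3a-x)/(6EI)  [x≤a] = -(-10)·(4/5)²·(3·1-(4/5))/(6·10000) = 11/46875 m
Superposition: y = Σ y_i = 30289/9765625 m ≈ 0.003102 m

y(4/5) = 30289/9765625 m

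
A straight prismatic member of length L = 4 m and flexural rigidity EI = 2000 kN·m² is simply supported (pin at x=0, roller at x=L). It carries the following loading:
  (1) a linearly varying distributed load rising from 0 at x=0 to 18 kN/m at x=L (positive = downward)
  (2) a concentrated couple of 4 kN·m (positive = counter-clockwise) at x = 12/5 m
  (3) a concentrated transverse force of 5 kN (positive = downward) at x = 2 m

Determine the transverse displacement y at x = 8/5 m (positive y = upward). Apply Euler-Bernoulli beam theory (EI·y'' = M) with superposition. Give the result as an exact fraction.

Load 1 — triangular load w₀=18 kN/m (0→w₀ over full span):
  y_1 = -w₀x(7L⁴-10L²x²+3x⁴)/(360LEI) = -18·(8/5)·(7·4⁴-10·4²·(8/5)²+3·(8/5)⁴)/(360·4·2000) = -27384/1953125 m
Load 2 — applied couple M₀=4 kN·m at a=12/5 m (b=L-a=8/5):
  y_2 = (M₀x³/(6L)+C₁x)/EI  [x≤a] with C₁=M₀(3b²-L²)/(6L)=-104/75 = (4·(8/5)³/(6·4)+(-104/75)·(8/5))/2000 = -12/15625 m
Load 3 — point force P=5 kN at a=2 m (b=L-a=2):
  y_3 = -Pbx(L²-b²-x²)/(6LEI)  [x≤a] = -5·2·(8/5)·(4²-2²-(8/5)²)/(6·4·2000) = -59/18750 m
Superposition: y = Σ y_i = -210179/11718750 m ≈ -0.017935 m

y(8/5) = -210179/11718750 m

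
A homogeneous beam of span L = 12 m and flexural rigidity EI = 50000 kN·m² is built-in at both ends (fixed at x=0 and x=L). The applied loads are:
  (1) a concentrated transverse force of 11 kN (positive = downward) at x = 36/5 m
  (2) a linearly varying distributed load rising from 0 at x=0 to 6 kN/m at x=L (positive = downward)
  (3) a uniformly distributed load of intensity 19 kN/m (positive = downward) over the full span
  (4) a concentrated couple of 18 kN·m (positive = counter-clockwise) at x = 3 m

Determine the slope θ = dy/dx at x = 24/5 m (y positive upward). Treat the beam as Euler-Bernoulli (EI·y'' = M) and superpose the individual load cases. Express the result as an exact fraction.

θ(24/5) = -528723/156250000 rad

Load 1 — point force P=11 kN at a=36/5 m (b=L-a=24/5):
  θ_1 = -Pb²x(2aL-(3a+b)x)/(2L³EI)  [x≤a] = -11·(24/5)²·(24/5)·(2·(36/5)·12-(3·(36/5)+(24/5))·(24/5))/(2·12³·50000) = -3168/9765625 rad
Load 2 — triangular load w₀=6 kN/m (0→w₀ over full span):
  θ_2 = -w₀(2x(L-x)(L-2x)(x+2L)+x²(L-x)²)/(120LEI) = -6·(2·(24/5)·(12-(24/5))·(12-2·(24/5))·((24/5)+2·12)+(24/5)²·(12-(24/5))²)/(120·12·50000) = -972/1953125 rad
Load 3 — uniform load w=19 kN/m over full span:
  θ_3 = -wx(L-x)(L-2x)/(12EI) = -19·(24/5)·(12-(24/5))·(12-2·(24/5))/(12·50000) = -1026/390625 rad
Load 4 — applied couple M₀=18 kN·m at a=3 m (b=L-a=9):
  θ_4 = (R_Ax²/2 - M_Ax - M₀(x-a))/EI  [x>a] with R_A=27/16, M_A=-27/8 = ((27/16)·(24/5)²/2 - (-27/8)·(24/5) - 18·((24/5)-3))/50000 = 81/1250000 rad
Superposition: θ = Σ θ_i = -528723/156250000 rad ≈ -0.003384 rad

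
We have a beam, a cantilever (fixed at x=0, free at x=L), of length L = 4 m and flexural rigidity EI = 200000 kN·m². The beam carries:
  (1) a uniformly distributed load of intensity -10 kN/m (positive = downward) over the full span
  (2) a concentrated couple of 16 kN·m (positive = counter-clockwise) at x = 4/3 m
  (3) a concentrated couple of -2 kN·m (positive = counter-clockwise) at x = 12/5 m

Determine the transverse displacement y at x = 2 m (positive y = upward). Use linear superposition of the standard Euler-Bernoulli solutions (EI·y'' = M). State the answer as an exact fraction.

Load 1 — uniform load w=-10 kN/m over full span:
  y_1 = -wx²(x²-4Lx+6L²)/(24EI) = -(-10)·2²·(2²-4·4·2+6·4²)/(24·200000) = 17/30000 m
Load 2 — applied couple M₀=16 kN·m at a=4/3 m (b=L-a=8/3):
  y_2 = M₀a(2x-a)/(2EI)  [x>a] = 16·(4/3)·(2·2-(4/3))/(2·200000) = 4/28125 m
Load 3 — applied couple M₀=-2 kN·m at a=12/5 m (b=L-a=8/5):
  y_3 = M₀x²/(2EI)  [x≤a] = (-2)·2²/(2·200000) = -1/50000 m
Superposition: y = Σ y_i = 31/45000 m ≈ 0.000689 m

y(2) = 31/45000 m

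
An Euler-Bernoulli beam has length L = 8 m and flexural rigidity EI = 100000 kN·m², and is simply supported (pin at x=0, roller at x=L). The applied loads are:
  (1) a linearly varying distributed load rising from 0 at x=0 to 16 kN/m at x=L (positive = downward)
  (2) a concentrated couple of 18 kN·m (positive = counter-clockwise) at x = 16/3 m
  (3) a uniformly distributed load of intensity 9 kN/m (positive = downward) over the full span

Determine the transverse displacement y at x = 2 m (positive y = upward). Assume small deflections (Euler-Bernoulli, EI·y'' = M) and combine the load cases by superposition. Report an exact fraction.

Load 1 — triangular load w₀=16 kN/m (0→w₀ over full span):
  y_1 = -w₀x(7L⁴-10L²x²+3x⁴)/(360LEI) = -16·2·(7·8⁴-10·8²·2²+3·2⁴)/(360·8·100000) = -109/37500 m
Load 2 — applied couple M₀=18 kN·m at a=16/3 m (b=L-a=8/3):
  y_2 = (M₀x³/(6L)+C₁x)/EI  [x≤a] with C₁=M₀(3b²-L²)/(6L)=-16 = (18·2³/(6·8)+(-16)·2)/100000 = -29/100000 m
Load 3 — uniform load w=9 kN/m over full span:
  y_3 = -wx(L³-2Lx²+x³)/(24EI) = -9·2·(8³-2·8·2²+2³)/(24·100000) = -171/50000 m
Superposition: y = Σ y_i = -397/60000 m ≈ -0.006617 m

y(2) = -397/60000 m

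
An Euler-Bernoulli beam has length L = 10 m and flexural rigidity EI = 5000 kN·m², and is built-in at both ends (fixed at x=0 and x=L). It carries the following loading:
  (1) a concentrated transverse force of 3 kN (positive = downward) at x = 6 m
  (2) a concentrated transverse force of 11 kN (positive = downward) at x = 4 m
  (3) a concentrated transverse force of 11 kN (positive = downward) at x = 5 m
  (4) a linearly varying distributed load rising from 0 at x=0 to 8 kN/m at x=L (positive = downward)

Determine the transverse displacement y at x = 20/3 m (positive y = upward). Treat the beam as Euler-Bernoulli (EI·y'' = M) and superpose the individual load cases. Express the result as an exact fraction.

Load 1 — point force P=3 kN at a=6 m (b=L-a=4):
  y_1 = -Pa²(L-x)²(3bL-(3b+a)(L-x))/(6L³EI)  [x>a] = -3·6²·(10-(20/3))²·(3·4·10-(3·4+6)·(10-(20/3)))/(6·10³·5000) = -3/1250 m
Load 2 — point force P=11 kN at a=4 m (b=L-a=6):
  y_2 = -Pa²(L-x)²(3bL-(3b+a)(L-x))/(6L³EI)  [x>a] = -11·4²·(10-(20/3))²·(3·6·10-(3·6+4)·(10-(20/3)))/(6·10³·5000) = -352/50625 m
Load 3 — point force P=11 kN at a=5 m (b=L-a=5):
  y_3 = -Pa²(L-x)²(3bL-(3b+a)(L-x))/(6L³EI)  [x>a] = -11·5²·(10-(20/3))²·(3·5·10-(3·5+5)·(10-(20/3)))/(6·10³·5000) = -11/1296 m
Load 4 — triangular load w₀=8 kN/m (0→w₀ over full span):
  y_4 = -w₀x²(L-x)²(x+2L)/(120LEI) = -8·(20/3)²·(10-(20/3))²·((20/3)+2·10)/(120·10·5000) = -64/3645 m
Superposition: y = Σ y_i = -258059/7290000 m ≈ -0.035399 m

y(20/3) = -258059/7290000 m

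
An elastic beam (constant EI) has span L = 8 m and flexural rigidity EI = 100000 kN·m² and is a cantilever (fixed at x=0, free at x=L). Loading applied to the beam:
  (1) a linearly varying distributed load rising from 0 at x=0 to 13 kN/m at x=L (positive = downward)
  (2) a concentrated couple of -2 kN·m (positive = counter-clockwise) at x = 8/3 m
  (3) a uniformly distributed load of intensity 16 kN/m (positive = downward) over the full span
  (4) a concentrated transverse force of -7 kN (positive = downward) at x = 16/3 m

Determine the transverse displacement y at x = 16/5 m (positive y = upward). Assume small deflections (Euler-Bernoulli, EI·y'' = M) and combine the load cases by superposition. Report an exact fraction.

Load 1 — triangular load w₀=13 kN/m (0→w₀ over full span):
  y_1 = (w₀Lx³/12-w₀L²x²/6-w₀x⁵/(120L))/EI = (13·8·(16/5)³/12-13·8²·(16/5)²/6-13·(16/5)⁵/(120·8))/100000 = -1670656/146484375 m
Load 2 — applied couple M₀=-2 kN·m at a=8/3 m (b=L-a=16/3):
  y_2 = M₀a(2x-a)/(2EI)  [x>a] = (-2)·(8/3)·(2·(16/5)-(8/3))/(2·100000) = -14/140625 m
Load 3 — uniform load w=16 kN/m over full span:
  y_3 = -wx²(x²-4Lx+6L²)/(24EI) = -16·(16/5)²·((16/5)²-4·8·(16/5)+6·8²)/(24·100000) = -38912/1953125 m
Load 4 — point force P=-7 kN at a=16/3 m (b=L-a=8/3):
  y_4 = -Px²(3a-x)/(6EI)  [x≤a] = -(-7)·(16/5)²·(3·(16/3)-(16/5))/(6·100000) = 1792/1171875 m
Superposition: y = Σ y_i = -13138918/439453125 m ≈ -0.029898 m

y(16/5) = -13138918/439453125 m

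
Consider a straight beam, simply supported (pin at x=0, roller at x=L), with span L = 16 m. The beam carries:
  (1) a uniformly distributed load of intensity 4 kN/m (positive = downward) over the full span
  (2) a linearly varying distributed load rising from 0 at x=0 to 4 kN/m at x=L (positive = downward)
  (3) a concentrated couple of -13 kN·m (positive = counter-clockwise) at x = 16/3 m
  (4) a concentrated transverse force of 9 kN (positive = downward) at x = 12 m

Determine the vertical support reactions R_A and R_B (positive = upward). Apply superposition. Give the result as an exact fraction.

R_A = 2117/48 kN, R_B = 2923/48 kN

Load 1 — uniform load w=4 kN/m over full span:
  R_A = wL/2 = 4·16/2 = 32 kN
  R_B = wL/2 = 4·16/2 = 32 kN
Load 2 — triangular load w₀=4 kN/m (0→w₀ over full span):
  R_A = w₀L/6 = 4·16/6 = 32/3 kN
  R_B = w₀L/3 = 4·16/3 = 64/3 kN
Load 3 — applied couple M₀=-13 kN·m at a=16/3 m (b=L-a=32/3):
  R_A = M₀/L = (-13)/16 = -13/16 kN
  R_B = -M₀/L = -(-13)/16 = 13/16 kN
Load 4 — point force P=9 kN at a=12 m (b=L-a=4):
  R_A = Pb/L = 9·4/16 = 9/4 kN
  R_B = Pa/L = 9·12/16 = 27/4 kN
Superposition: R_A = 2117/48 kN, R_B = 2923/48 kN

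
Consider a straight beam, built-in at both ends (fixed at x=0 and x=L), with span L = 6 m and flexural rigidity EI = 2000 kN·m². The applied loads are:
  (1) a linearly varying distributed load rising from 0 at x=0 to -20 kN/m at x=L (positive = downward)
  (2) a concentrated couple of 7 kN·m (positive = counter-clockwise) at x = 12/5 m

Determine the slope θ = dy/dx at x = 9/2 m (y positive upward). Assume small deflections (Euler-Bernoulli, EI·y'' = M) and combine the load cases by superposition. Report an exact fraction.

Load 1 — triangular load w₀=-20 kN/m (0→w₀ over full span):
  θ_1 = -w₀(2x(L-x)(L-2x)(x+2L)+x²(L-x)²)/(120LEI) = -(-20)·(2·(9/2)·(6-(9/2))·(6-2·(9/2))·((9/2)+2·6)+(9/2)²·(6-(9/2))²)/(120·6·2000) = -1107/128000 rad
Load 2 — applied couple M₀=7 kN·m at a=12/5 m (b=L-a=18/5):
  θ_2 = (R_Ax²/2 - M_Ax - M₀(x-a))/EI  [x>a] with R_A=42/25, M_A=21/25 = ((42/25)·(9/2)²/2 - (21/25)·(9/2) - 7·((9/2)-(12/5)))/2000 = -147/200000 rad
Superposition: θ = Σ θ_i = -30027/3200000 rad ≈ -0.009383 rad

θ(9/2) = -30027/3200000 rad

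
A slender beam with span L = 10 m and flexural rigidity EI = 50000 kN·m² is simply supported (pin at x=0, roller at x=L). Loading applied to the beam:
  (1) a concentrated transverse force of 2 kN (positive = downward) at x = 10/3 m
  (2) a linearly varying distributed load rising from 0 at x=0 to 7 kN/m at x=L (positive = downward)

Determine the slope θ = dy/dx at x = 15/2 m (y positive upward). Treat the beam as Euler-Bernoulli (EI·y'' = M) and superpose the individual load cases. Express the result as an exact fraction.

θ(15/2) = 89183/41472000 rad

Load 1 — point force P=2 kN at a=10/3 m (b=L-a=20/3):
  θ_1 = -Pa(2L²-6Lx+3x²+a²)/(6LEI)  [x>a] = -2·(10/3)·(2·10²-6·10·(15/2)+3·(15/2)²+(10/3)²)/(6·10·50000) = 101/648000 rad
Load 2 — triangular load w₀=7 kN/m (0→w₀ over full span):
  θ_2 = -w₀(7L⁴-30L²x²+15x⁴)/(360LEI) = -7·(7·10⁴-30·10²·(15/2)²+15·(15/2)⁴)/(360·10·50000) = 9191/4608000 rad
Superposition: θ = Σ θ_i = 89183/41472000 rad ≈ 0.002150 rad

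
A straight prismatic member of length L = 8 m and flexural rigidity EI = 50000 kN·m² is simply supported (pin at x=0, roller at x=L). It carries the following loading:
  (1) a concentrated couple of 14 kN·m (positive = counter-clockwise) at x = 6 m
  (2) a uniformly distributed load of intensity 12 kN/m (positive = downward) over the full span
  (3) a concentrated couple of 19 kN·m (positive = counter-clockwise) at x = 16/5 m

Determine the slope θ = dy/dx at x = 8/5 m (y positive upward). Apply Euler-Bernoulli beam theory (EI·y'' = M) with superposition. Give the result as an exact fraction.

Load 1 — applied couple M₀=14 kN·m at a=6 m (b=L-a=2):
  θ_1 = (M₀x²/(2L)+C₁)/EI  [x≤a] with C₁=M₀(3b²-L²)/(6L)=-91/6 = (14·(8/5)²/(2·8)+(-91/6))/50000 = -1939/7500000 rad
Load 2 — uniform load w=12 kN/m over full span:
  θ_2 = -w(L³-6Lx²+4x³)/(24EI) = -12·(8³-6·8·(8/5)²+4·(8/5)³)/(24·50000) = -1584/390625 rad
Load 3 — applied couple M₀=19 kN·m at a=16/5 m (b=L-a=24/5):
  θ_3 = (M₀x²/(2L)+C₁)/EI  [x≤a] with C₁=M₀(3b²-L²)/(6L)=152/75 = (19·(8/5)²/(2·8)+(152/75))/50000 = 19/187500 rad
Superposition: θ = Σ θ_i = -52653/12500000 rad ≈ -0.004212 rad

θ(8/5) = -52653/12500000 rad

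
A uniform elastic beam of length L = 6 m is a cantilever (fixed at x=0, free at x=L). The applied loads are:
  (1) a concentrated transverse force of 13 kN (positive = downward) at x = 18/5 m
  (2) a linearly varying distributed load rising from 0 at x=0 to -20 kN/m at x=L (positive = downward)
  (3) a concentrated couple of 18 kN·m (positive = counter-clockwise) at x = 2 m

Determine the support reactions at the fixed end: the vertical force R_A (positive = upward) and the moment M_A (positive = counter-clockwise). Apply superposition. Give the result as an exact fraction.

R_A = -47 kN, M_A = -1056/5 kN·m

Load 1 — point force P=13 kN at a=18/5 m (b=L-a=12/5):
  R_A = P = 13 kN
  M_A = Pa = 13·(18/5) = 234/5 kN·m
Load 2 — triangular load w₀=-20 kN/m (0→w₀ over full span):
  R_A = w₀L/2 = (-20)·6/2 = -60 kN
  M_A = w₀L²/3 = (-20)·6²/3 = -240 kN·m
Load 3 — applied couple M₀=18 kN·m at a=2 m (b=L-a=4):
  R_A = 0 kN
  M_A = -M₀ = -18 kN·m
Superposition: R_A = -47 kN, M_A = -1056/5 kN·m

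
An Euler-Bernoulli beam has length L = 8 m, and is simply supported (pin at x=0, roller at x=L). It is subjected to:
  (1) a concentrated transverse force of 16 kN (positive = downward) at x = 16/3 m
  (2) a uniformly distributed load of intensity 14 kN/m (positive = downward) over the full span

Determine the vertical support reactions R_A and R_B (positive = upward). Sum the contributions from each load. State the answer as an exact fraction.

R_A = 184/3 kN, R_B = 200/3 kN

Load 1 — point force P=16 kN at a=16/3 m (b=L-a=8/3):
  R_A = Pb/L = 16·(8/3)/8 = 16/3 kN
  R_B = Pa/L = 16·(16/3)/8 = 32/3 kN
Load 2 — uniform load w=14 kN/m over full span:
  R_A = wL/2 = 14·8/2 = 56 kN
  R_B = wL/2 = 14·8/2 = 56 kN
Superposition: R_A = 184/3 kN, R_B = 200/3 kN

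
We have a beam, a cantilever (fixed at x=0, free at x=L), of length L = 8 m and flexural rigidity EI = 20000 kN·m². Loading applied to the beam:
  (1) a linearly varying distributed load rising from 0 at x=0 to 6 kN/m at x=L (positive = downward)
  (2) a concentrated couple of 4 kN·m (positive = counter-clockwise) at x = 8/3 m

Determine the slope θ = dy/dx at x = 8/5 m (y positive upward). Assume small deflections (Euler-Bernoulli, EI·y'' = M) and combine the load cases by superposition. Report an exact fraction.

θ(8/5) = -3279/390625 rad

Load 1 — triangular load w₀=6 kN/m (0→w₀ over full span):
  θ_1 = (w₀Lx²/4-w₀L²x/3-w₀x⁴/(24L))/EI = (6·8·(8/5)²/4-6·8²·(8/5)/3-6·(8/5)⁴/(24·8))/20000 = -3404/390625 rad
Load 2 — applied couple M₀=4 kN·m at a=8/3 m (b=L-a=16/3):
  θ_2 = M₀x/EI  [x≤a] = 4·(8/5)/20000 = 1/3125 rad
Superposition: θ = Σ θ_i = -3279/390625 rad ≈ -0.008394 rad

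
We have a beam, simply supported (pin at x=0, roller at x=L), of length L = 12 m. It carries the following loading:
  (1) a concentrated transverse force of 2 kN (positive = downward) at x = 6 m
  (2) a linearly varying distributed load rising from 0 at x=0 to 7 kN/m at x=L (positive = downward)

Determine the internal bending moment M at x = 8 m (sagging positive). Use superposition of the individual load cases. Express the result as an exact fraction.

Load 1 — point force P=2 kN at a=6 m (b=L-a=6):
  M_1 = Pa(L-x)/L  [x>a] = 2·6·(12-8)/12 = 4 kN·m
Load 2 — triangular load w₀=7 kN/m (0→w₀ over full span):
  M_2 = w₀Lx/6 - w₀x³/(6L) = 7·12·8/6 - 7·8³/(6·12) = 560/9 kN·m
Superposition: M = Σ M_i = 596/9 kN·m ≈ 66.222222 kN·m

M(8) = 596/9 kN·m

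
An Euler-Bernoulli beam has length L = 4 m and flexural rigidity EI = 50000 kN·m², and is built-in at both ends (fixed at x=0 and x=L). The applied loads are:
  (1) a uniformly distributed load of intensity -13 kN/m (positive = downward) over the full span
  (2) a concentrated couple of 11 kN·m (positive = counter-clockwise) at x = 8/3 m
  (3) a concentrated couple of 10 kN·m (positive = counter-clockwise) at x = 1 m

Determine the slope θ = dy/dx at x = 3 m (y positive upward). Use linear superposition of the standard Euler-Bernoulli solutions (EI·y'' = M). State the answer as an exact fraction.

θ(3) = -613/4800000 rad

Load 1 — uniform load w=-13 kN/m over full span:
  θ_1 = -wx(L-x)(L-2x)/(12EI) = -(-13)·3·(4-3)·(4-2·3)/(12·50000) = -13/100000 rad
Load 2 — applied couple M₀=11 kN·m at a=8/3 m (b=L-a=4/3):
  θ_2 = (R_Ax²/2 - M_Ax - M₀(x-a))/EI  [x>a] with R_A=11/3, M_A=11/3 = ((11/3)·3²/2 - (11/3)·3 - 11·(3-(8/3)))/50000 = 11/300000 rad
Load 3 — applied couple M₀=10 kN·m at a=1 m (b=L-a=3):
  θ_3 = (R_Ax²/2 - M_Ax - M₀(x-a))/EI  [x>a] with R_A=45/16, M_A=-15/8 = ((45/16)·3²/2 - (-15/8)·3 - 10·(3-1))/50000 = -11/320000 rad
Superposition: θ = Σ θ_i = -613/4800000 rad ≈ -0.000128 rad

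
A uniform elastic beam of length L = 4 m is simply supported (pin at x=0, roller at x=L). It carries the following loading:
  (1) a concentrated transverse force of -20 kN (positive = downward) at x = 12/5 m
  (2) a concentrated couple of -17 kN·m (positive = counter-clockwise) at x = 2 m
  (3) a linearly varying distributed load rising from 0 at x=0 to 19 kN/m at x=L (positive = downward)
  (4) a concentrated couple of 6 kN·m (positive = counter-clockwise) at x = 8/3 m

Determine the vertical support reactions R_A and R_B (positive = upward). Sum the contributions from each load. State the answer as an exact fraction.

Load 1 — point force P=-20 kN at a=12/5 m (b=L-a=8/5):
  R_A = Pb/L = (-20)·(8/5)/4 = -8 kN
  R_B = Pa/L = (-20)·(12/5)/4 = -12 kN
Load 2 — applied couple M₀=-17 kN·m at a=2 m (b=L-a=2):
  R_A = M₀/L = (-17)/4 = -17/4 kN
  R_B = -M₀/L = -(-17)/4 = 17/4 kN
Load 3 — triangular load w₀=19 kN/m (0→w₀ over full span):
  R_A = w₀L/6 = 19·4/6 = 38/3 kN
  R_B = w₀L/3 = 19·4/3 = 76/3 kN
Load 4 — applied couple M₀=6 kN·m at a=8/3 m (b=L-a=4/3):
  R_A = M₀/L = 6/4 = 3/2 kN
  R_B = -M₀/L = -6/4 = -3/2 kN
Superposition: R_A = 23/12 kN, R_B = 193/12 kN

R_A = 23/12 kN, R_B = 193/12 kN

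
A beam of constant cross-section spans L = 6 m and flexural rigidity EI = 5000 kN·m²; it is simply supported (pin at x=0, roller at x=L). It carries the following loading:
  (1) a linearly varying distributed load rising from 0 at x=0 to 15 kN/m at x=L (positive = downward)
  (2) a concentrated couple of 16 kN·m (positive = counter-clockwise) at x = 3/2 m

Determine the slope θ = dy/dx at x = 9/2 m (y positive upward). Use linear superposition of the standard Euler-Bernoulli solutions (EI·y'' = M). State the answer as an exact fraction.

Load 1 — triangular load w₀=15 kN/m (0→w₀ over full span):
  θ_1 = -w₀(7L⁴-30L²x²+15x⁴)/(360LEI) = -15·(7·6⁴-30·6²·(9/2)²+15·(9/2)⁴)/(360·6·5000) = 11817/1280000 rad
Load 2 — applied couple M₀=16 kN·m at a=3/2 m (b=L-a=9/2):
  θ_2 = (M₀x²/(2L)-M₀(x-a)+C₁)/EI  [x>a] with C₁=M₀(3b²-L²)/(6L)=11 = (16·(9/2)²/(2·6)-16·((9/2)-(3/2))+11)/5000 = -1/500 rad
Superposition: θ = Σ θ_i = 9257/1280000 rad ≈ 0.007232 rad

θ(9/2) = 9257/1280000 rad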